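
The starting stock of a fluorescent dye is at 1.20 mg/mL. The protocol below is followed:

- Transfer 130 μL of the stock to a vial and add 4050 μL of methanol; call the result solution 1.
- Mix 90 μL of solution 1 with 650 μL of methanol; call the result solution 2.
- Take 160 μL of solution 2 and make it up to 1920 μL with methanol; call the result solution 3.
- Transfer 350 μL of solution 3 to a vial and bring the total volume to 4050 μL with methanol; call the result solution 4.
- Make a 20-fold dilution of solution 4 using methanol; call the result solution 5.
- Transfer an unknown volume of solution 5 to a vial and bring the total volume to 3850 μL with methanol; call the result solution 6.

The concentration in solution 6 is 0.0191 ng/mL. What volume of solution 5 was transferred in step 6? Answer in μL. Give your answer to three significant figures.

Step 1: 130 μL + 4050 μL = 4180 μL total → factor 4180/130 = 32.154
Step 2: 90 μL + 650 μL = 740 μL total → factor 740/90 = 8.2222
Step 3: 160 μL brought to 1920 μL → factor 1920/160 = 12
Step 4: 350 μL brought to 4050 μL → factor 4050/350 = 11.571
Step 5: 20-fold → factor 20
Step 6: v brought to 3850 μL → factor = 3850 μL/v
Product of known-step factors = 7.3421 × 10^5
Overall factor = 1.20 mg/mL / (0.0191 ng/mL) = 6.2827 × 10^7
Step-6 factor = 6.2827 × 10^7 / 7.3421 × 10^5 = 85.571
v = 3850 μL / 85.571 = 45.0 μL

45.0 μL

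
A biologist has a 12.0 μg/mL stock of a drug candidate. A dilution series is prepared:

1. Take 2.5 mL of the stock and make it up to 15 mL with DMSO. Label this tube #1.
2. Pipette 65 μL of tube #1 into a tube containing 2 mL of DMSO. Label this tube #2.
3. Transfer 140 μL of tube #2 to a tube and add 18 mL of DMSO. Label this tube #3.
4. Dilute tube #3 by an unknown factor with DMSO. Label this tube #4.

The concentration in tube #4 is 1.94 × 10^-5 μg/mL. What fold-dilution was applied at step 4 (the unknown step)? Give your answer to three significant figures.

25.0-fold

Step 1: 2.5 mL brought to 15 mL → factor 15/2.5 = 6
Step 2: 65 μL + 2 mL = 2065 μL total → factor 2065/65 = 31.769
Step 3: 140 μL + 18 mL = 18140 μL total → factor 18140/140 = 129.57
Step 4: unknown factor x
Product of known-step factors = 24698
Overall factor = 12.0 μg/mL / (1.94 × 10^-5 μg/mL) = 6.1856 × 10^5
x = 6.1856 × 10^5 / 24698 = 25.0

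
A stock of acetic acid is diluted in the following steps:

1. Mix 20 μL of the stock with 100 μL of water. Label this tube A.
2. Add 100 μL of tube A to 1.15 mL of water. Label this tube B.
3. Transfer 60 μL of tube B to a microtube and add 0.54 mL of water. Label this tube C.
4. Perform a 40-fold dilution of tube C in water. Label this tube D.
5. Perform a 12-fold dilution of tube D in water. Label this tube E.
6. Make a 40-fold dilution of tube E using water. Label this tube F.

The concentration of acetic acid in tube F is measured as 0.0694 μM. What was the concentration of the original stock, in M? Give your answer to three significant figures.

0.999 M

Step 1: 20 μL + 100 μL = 120 μL total → factor 120/20 = 6
Step 2: 100 μL + 1.15 mL = 1250 μL total → factor 1250/100 = 12.5
Step 3: 60 μL + 0.54 mL = 600 μL total → factor 600/60 = 10
Step 4: 40-fold → factor 40
Step 5: 12-fold → factor 12
Step 6: 40-fold → factor 40
Overall dilution factor = 6 × 12.5 × 10 × 40 × 12 × 40 = 1.44 × 10^7
Stock = 0.0694 μM × 1.44 × 10^7 = 9.994 × 10^5 μM = 0.999 M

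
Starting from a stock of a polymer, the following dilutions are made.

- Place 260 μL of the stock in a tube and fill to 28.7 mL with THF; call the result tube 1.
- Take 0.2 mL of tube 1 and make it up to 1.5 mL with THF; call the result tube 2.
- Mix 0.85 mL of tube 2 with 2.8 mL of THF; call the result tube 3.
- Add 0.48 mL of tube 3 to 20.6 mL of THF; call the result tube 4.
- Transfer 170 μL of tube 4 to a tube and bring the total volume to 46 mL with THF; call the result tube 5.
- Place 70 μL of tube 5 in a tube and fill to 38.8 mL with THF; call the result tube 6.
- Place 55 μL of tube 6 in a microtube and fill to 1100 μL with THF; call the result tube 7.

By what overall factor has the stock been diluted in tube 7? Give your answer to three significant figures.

Step 1: 260 μL brought to 28.7 mL → factor 28700/260 = 110.38
Step 2: 0.2 mL brought to 1.5 mL → factor 1.5/0.2 = 7.5
Step 3: 0.85 mL + 2.8 mL = 3.65 mL total → factor 3.65/0.85 = 4.2941
Step 4: 0.48 mL + 20.6 mL = 21.08 mL total → factor 21.08/0.48 = 43.917
Step 5: 170 μL brought to 46 mL → factor 46000/170 = 270.59
Step 6: 70 μL brought to 38.8 mL → factor 38800/70 = 554.29
Step 7: 55 μL brought to 1100 μL → factor 1100/55 = 20
Overall dilution factor = 110.38 × 7.5 × 4.2941 × 43.917 × 270.59 × 554.29 × 20 = 4.6832 × 10^11

4.68 × 10^11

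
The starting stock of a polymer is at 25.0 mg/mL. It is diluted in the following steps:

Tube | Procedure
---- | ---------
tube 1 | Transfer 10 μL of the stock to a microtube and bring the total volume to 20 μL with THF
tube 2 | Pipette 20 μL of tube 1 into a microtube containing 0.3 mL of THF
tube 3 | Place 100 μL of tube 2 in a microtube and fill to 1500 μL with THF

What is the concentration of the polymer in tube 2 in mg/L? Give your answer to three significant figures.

Step 1: 10 μL brought to 20 μL → factor 20/10 = 2
Step 2: 20 μL + 0.3 mL = 320 μL total → factor 320/20 = 16
Dilution factor through tube 2 = 2 × 16 = 32
[tube 2] = 25.0 mg/mL / 32 = 0.7812 mg/mL = 781 mg/L

781 mg/L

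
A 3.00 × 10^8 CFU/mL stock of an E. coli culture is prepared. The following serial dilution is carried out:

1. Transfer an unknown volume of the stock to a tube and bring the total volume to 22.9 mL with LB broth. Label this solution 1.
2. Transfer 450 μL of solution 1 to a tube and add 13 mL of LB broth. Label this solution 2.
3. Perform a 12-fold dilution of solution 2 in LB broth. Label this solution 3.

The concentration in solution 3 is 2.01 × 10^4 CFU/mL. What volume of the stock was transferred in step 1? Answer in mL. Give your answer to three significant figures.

0.550 mL

Step 1: v brought to 22.9 mL → factor = 22.9 mL/v
Step 2: 450 μL + 13 mL = 13450 μL total → factor 13450/450 = 29.889
Step 3: 12-fold → factor 12
Product of known-step factors = 358.67
Overall factor = 3.00 × 10^8 CFU/mL / (2.01 × 10^4 CFU/mL) = 14925
Step-1 factor = 14925 / 358.67 = 41.613
v = 22.9 mL / 41.613 = 0.550 mL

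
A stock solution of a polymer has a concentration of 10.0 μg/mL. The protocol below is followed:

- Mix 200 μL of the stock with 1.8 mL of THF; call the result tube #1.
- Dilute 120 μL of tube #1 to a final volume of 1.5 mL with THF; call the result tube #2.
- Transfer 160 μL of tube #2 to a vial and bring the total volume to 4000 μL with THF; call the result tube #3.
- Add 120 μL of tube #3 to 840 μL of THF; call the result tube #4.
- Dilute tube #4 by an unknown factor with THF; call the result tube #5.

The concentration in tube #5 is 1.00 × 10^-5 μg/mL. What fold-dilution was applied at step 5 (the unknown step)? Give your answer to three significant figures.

40.0-fold

Step 1: 200 μL + 1.8 mL = 2000 μL total → factor 2000/200 = 10
Step 2: 120 μL brought to 1.5 mL → factor 1500/120 = 12.5
Step 3: 160 μL brought to 4000 μL → factor 4000/160 = 25
Step 4: 120 μL + 840 μL = 960 μL total → factor 960/120 = 8
Step 5: unknown factor x
Product of known-step factors = 25000
Overall factor = 10.0 μg/mL / (1.00 × 10^-5 μg/mL) = 1 × 10^6
x = 1 × 10^6 / 25000 = 40.0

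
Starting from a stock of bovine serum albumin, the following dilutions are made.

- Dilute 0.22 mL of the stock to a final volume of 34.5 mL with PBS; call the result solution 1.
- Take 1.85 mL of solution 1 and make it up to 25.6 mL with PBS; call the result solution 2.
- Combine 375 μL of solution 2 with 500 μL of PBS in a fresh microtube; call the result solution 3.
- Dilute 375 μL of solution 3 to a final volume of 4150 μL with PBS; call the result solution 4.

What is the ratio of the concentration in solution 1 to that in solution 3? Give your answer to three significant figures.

Step 1: 0.22 mL brought to 34.5 mL → factor 34.5/0.22 = 156.82
Step 2: 1.85 mL brought to 25.6 mL → factor 25.6/1.85 = 13.838
Step 3: 375 μL + 500 μL = 875 μL total → factor 875/375 = 2.3333
Dilution factor to solution 1 = 156.82; to solution 3 = 5063.4
[solution 1]/[solution 3] = (factor to solution 3)/(factor to solution 1) = 5063.4/156.82 = 32.3

32.3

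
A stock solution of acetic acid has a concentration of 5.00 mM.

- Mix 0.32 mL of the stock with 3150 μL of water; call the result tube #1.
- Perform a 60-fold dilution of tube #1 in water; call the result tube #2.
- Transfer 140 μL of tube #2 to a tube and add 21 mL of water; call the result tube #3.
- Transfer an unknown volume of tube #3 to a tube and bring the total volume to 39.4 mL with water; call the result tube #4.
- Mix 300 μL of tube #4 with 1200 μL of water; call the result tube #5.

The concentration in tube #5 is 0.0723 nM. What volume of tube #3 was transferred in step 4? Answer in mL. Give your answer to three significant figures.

Step 1: 0.32 mL + 3150 μL = 3.47 mL total → factor 3.47/0.32 = 10.844
Step 2: 60-fold → factor 60
Step 3: 140 μL + 21 mL = 21140 μL total → factor 21140/140 = 151
Step 4: v brought to 39.4 mL → factor = 39.4 mL/v
Step 5: 300 μL + 1200 μL = 1500 μL total → factor 1500/300 = 5
Product of known-step factors = 4.9122 × 10^5
Overall factor = 5.00 mM / (0.0723 nM) = 6.9156 × 10^7
Step-4 factor = 6.9156 × 10^7 / 4.9122 × 10^5 = 140.78
v = 39.4 mL / 140.78 = 0.280 mL

0.280 mL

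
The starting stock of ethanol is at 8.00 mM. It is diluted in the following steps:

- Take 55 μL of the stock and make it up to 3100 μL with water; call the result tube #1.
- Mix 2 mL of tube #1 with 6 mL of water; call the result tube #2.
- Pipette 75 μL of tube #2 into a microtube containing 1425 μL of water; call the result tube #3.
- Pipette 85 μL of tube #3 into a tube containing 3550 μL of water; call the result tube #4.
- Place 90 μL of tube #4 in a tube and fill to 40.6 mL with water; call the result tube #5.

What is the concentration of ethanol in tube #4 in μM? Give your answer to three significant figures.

0.0415 μM

Step 1: 55 μL brought to 3100 μL → factor 3100/55 = 56.364
Step 2: 2 mL + 6 mL = 8 mL total → factor 8/2 = 4
Step 3: 75 μL + 1425 μL = 1500 μL total → factor 1500/75 = 20
Step 4: 85 μL + 3550 μL = 3635 μL total → factor 3635/85 = 42.765
Dilution factor through tube #4 = 56.364 × 4 × 20 × 42.765 = 1.9283 × 10^5
[tube #4] = 8.00 mM / 1.9283 × 10^5 = 4.149 × 10^-5 mM = 0.0415 μM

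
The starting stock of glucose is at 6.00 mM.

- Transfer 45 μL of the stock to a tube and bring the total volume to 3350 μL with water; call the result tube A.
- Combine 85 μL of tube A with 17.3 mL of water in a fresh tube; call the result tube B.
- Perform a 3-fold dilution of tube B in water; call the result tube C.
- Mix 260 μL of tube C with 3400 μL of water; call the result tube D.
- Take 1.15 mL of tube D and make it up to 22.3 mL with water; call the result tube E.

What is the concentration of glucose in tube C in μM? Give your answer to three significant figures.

0.131 μM

Step 1: 45 μL brought to 3350 μL → factor 3350/45 = 74.444
Step 2: 85 μL + 17.3 mL = 17385 μL total → factor 17385/85 = 204.53
Step 3: 3-fold → factor 3
Dilution factor through tube C = 74.444 × 204.53 × 3 = 45678
[tube C] = 6.00 mM / 45678 = 0.0001314 mM = 0.131 μM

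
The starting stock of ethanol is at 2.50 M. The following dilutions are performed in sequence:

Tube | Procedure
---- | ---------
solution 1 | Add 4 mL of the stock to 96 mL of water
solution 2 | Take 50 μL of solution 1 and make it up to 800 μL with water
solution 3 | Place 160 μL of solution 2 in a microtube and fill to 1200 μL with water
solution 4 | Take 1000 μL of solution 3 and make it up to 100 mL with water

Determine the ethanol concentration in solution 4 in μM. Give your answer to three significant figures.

8.33 μM

Step 1: 4 mL + 96 mL = 100 mL total → factor 100/4 = 25
Step 2: 50 μL brought to 800 μL → factor 800/50 = 16
Step 3: 160 μL brought to 1200 μL → factor 1200/160 = 7.5
Step 4: 1000 μL brought to 100 mL → factor 1 × 10^5/1000 = 100
Overall dilution factor = 25 × 16 × 7.5 × 100 = 3 × 10^5
Final = 2.50 M / 3 × 10^5 = 8.333 × 10^-6 M = 8.33 μM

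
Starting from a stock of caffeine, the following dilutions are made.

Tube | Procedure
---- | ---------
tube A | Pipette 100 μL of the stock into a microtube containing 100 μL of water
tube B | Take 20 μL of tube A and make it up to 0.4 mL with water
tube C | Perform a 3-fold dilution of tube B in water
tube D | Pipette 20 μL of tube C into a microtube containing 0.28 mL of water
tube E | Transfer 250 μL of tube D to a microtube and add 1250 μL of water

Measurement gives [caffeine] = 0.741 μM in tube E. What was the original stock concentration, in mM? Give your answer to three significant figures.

8.00 mM

Step 1: 100 μL + 100 μL = 200 μL total → factor 200/100 = 2
Step 2: 20 μL brought to 0.4 mL → factor 400/20 = 20
Step 3: 3-fold → factor 3
Step 4: 20 μL + 0.28 mL = 300 μL total → factor 300/20 = 15
Step 5: 250 μL + 1250 μL = 1500 μL total → factor 1500/250 = 6
Overall dilution factor = 2 × 20 × 3 × 15 × 6 = 10800
Stock = 0.741 μM × 10800 = 8003 μM = 8.00 mM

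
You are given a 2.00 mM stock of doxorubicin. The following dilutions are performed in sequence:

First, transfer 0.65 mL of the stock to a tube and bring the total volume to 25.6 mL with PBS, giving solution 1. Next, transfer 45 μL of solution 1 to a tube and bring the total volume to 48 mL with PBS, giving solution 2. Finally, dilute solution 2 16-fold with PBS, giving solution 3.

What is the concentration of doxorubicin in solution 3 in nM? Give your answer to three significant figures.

Step 1: 0.65 mL brought to 25.6 mL → factor 25.6/0.65 = 39.385
Step 2: 45 μL brought to 48 mL → factor 48000/45 = 1066.7
Step 3: 16-fold → factor 16
Overall dilution factor = 39.385 × 1066.7 × 16 = 6.7216 × 10^5
Final = 2.00 mM / 6.7216 × 10^5 = 2.975 × 10^-6 mM = 2.98 nM

2.98 nM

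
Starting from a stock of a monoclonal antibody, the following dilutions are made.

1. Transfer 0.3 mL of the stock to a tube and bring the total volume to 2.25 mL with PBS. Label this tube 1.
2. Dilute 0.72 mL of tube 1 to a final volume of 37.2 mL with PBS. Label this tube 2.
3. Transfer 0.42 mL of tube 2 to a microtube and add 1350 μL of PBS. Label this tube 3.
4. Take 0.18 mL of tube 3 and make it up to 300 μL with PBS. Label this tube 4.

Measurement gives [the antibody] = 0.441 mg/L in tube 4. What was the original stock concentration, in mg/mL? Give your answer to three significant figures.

1.20 mg/mL

Step 1: 0.3 mL brought to 2.25 mL → factor 2.25/0.3 = 7.5
Step 2: 0.72 mL brought to 37.2 mL → factor 37.2/0.72 = 51.667
Step 3: 0.42 mL + 1350 μL = 1.77 mL total → factor 1.77/0.42 = 4.2143
Step 4: 0.18 mL brought to 300 μL → factor 0.3/0.18 = 1.6667
Overall dilution factor = 7.5 × 51.667 × 4.2143 × 1.6667 = 2721.7
Stock = 0.441 mg/L × 2721.7 = 1200 mg/L = 1.20 mg/mL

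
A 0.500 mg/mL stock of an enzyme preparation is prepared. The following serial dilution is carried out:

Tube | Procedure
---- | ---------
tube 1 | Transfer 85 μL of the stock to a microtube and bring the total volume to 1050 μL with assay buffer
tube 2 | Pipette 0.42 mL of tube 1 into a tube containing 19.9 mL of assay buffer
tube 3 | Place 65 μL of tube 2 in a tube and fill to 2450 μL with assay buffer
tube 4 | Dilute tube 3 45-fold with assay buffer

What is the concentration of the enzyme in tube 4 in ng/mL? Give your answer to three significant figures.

0.493 ng/mL

Step 1: 85 μL brought to 1050 μL → factor 1050/85 = 12.353
Step 2: 0.42 mL + 19.9 mL = 20.32 mL total → factor 20.32/0.42 = 48.381
Step 3: 65 μL brought to 2450 μL → factor 2450/65 = 37.692
Step 4: 45-fold → factor 45
Overall dilution factor = 12.353 × 48.381 × 37.692 × 45 = 1.0137 × 10^6
Final = 0.500 mg/mL / 1.0137 × 10^6 = 4.932 × 10^-7 mg/mL = 0.493 ng/mL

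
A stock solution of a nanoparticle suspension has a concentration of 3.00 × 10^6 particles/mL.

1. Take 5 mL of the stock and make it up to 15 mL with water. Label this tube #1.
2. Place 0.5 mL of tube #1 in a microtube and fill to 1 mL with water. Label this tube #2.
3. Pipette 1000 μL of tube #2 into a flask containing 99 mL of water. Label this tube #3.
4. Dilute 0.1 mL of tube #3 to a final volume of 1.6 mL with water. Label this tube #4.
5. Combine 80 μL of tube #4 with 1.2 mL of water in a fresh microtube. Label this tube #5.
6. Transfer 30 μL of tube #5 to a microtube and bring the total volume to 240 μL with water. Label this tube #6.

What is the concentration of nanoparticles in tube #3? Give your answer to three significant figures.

5.00 × 10^3 particles/mL

Step 1: 5 mL brought to 15 mL → factor 15/5 = 3
Step 2: 0.5 mL brought to 1 mL → factor 1/0.5 = 2
Step 3: 1000 μL + 99 mL = 1 × 10^5 μL total → factor 1 × 10^5/1000 = 100
Dilution factor through tube #3 = 3 × 2 × 100 = 600
[tube #3] = 3.00 × 10^6 particles/mL / 600 = 5.00 × 10^3 particles/mL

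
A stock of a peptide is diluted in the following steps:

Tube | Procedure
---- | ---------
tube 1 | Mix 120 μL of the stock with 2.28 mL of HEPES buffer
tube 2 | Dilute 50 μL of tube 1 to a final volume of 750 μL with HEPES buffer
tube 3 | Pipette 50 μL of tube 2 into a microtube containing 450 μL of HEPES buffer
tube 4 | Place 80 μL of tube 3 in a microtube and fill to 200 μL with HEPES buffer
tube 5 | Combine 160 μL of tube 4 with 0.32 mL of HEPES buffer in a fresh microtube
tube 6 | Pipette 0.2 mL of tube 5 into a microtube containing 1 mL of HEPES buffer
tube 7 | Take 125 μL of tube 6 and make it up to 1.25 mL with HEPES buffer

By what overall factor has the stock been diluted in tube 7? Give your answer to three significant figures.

1.35 × 10^6

Step 1: 120 μL + 2.28 mL = 2400 μL total → factor 2400/120 = 20
Step 2: 50 μL brought to 750 μL → factor 750/50 = 15
Step 3: 50 μL + 450 μL = 500 μL total → factor 500/50 = 10
Step 4: 80 μL brought to 200 μL → factor 200/80 = 2.5
Step 5: 160 μL + 0.32 mL = 480 μL total → factor 480/160 = 3
Step 6: 0.2 mL + 1 mL = 1.2 mL total → factor 1.2/0.2 = 6
Step 7: 125 μL brought to 1.25 mL → factor 1250/125 = 10
Overall dilution factor = 20 × 15 × 10 × 2.5 × 3 × 6 × 10 = 1.35 × 10^6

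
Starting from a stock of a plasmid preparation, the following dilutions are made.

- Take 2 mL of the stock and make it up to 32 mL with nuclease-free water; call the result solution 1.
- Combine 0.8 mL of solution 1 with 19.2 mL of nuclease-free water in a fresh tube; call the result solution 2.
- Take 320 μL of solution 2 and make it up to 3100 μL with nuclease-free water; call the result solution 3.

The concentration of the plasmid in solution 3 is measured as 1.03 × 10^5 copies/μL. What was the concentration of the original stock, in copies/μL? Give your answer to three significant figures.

Step 1: 2 mL brought to 32 mL → factor 32/2 = 16
Step 2: 0.8 mL + 19.2 mL = 20 mL total → factor 20/0.8 = 25
Step 3: 320 μL brought to 3100 μL → factor 3100/320 = 9.6875
Overall dilution factor = 16 × 25 × 9.6875 = 3875
Stock = 1.03 × 10^5 copies/μL × 3875 = 3.99 × 10^8 copies/μL

3.99 × 10^8 copies/μL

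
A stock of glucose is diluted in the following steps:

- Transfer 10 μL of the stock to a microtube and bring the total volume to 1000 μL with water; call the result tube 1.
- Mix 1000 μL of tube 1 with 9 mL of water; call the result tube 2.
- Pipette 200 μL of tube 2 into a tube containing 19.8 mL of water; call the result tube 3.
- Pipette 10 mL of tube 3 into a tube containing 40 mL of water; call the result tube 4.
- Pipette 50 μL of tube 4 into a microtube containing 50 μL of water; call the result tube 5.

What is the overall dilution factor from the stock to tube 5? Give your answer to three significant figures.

1.00 × 10^6

Step 1: 10 μL brought to 1000 μL → factor 1000/10 = 100
Step 2: 1000 μL + 9 mL = 10000 μL total → factor 10000/1000 = 10
Step 3: 200 μL + 19.8 mL = 20000 μL total → factor 20000/200 = 100
Step 4: 10 mL + 40 mL = 50 mL total → factor 50/10 = 5
Step 5: 50 μL + 50 μL = 100 μL total → factor 100/50 = 2
Overall dilution factor = 100 × 10 × 100 × 5 × 2 = 1 × 10^6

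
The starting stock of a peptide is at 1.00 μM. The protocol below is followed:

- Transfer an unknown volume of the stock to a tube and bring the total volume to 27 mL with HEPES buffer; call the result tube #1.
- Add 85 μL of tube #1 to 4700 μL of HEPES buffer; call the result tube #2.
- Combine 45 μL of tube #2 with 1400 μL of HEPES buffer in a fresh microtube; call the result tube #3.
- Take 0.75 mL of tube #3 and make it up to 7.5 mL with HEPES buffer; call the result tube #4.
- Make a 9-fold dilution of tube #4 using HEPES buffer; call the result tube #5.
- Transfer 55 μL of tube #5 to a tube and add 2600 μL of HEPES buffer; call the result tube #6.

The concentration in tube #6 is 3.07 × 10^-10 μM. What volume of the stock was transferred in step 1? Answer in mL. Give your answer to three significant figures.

Step 1: v brought to 27 mL → factor = 27 mL/v
Step 2: 85 μL + 4700 μL = 4785 μL total → factor 4785/85 = 56.294
Step 3: 45 μL + 1400 μL = 1445 μL total → factor 1445/45 = 32.111
Step 4: 0.75 mL brought to 7.5 mL → factor 7.5/0.75 = 10
Step 5: 9-fold → factor 9
Step 6: 55 μL + 2600 μL = 2655 μL total → factor 2655/55 = 48.273
Product of known-step factors = 7.8535 × 10^6
Overall factor = 1.00 μM / (3.07 × 10^-10 μM) = 3.2573 × 10^9
Step-1 factor = 3.2573 × 10^9 / 7.8535 × 10^6 = 414.76
v = 27 mL / 414.76 = 0.0651 mL

0.0651 mL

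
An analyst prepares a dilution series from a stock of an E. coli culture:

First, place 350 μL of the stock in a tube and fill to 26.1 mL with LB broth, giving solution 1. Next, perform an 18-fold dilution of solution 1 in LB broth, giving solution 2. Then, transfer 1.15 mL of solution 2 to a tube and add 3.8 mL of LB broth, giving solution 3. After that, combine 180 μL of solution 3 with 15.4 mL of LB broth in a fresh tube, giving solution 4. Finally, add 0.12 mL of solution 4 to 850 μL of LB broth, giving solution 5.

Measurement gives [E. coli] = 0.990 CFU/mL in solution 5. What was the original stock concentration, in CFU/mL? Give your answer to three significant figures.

4.00 × 10^6 CFU/mL

Step 1: 350 μL brought to 26.1 mL → factor 26100/350 = 74.571
Step 2: 18-fold → factor 18
Step 3: 1.15 mL + 3.8 mL = 4.95 mL total → factor 4.95/1.15 = 4.3043
Step 4: 180 μL + 15.4 mL = 15580 μL total → factor 15580/180 = 86.556
Step 5: 0.12 mL + 850 μL = 0.97 mL total → factor 0.97/0.12 = 8.0833
Overall dilution factor = 74.571 × 18 × 4.3043 × 86.556 × 8.0833 = 4.0424 × 10^6
Stock = 0.990 CFU/mL × 4.0424 × 10^6 = 4.00 × 10^6 CFU/mL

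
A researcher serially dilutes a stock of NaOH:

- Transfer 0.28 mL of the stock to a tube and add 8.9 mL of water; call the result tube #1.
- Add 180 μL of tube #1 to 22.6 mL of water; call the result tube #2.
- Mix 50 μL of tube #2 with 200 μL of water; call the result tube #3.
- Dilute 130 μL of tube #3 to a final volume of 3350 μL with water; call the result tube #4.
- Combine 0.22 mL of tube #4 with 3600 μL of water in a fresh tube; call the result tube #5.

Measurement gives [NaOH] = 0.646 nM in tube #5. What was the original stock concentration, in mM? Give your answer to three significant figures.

6.00 mM

Step 1: 0.28 mL + 8.9 mL = 9.18 mL total → factor 9.18/0.28 = 32.786
Step 2: 180 μL + 22.6 mL = 22780 μL total → factor 22780/180 = 126.56
Step 3: 50 μL + 200 μL = 250 μL total → factor 250/50 = 5
Step 4: 130 μL brought to 3350 μL → factor 3350/130 = 25.769
Step 5: 0.22 mL + 3600 μL = 3.82 mL total → factor 3.82/0.22 = 17.364
Overall dilution factor = 32.786 × 126.56 × 5 × 25.769 × 17.364 = 9.2828 × 10^6
Stock = 0.646 nM × 9.2828 × 10^6 = 5.997 × 10^6 nM = 6.00 mM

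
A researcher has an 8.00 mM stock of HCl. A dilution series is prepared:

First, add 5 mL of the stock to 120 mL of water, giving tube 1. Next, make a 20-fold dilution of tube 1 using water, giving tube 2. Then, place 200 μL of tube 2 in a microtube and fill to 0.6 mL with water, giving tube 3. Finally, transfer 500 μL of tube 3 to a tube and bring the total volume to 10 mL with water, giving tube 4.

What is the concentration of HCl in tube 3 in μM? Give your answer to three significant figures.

5.33 μM

Step 1: 5 mL + 120 mL = 125 mL total → factor 125/5 = 25
Step 2: 20-fold → factor 20
Step 3: 200 μL brought to 0.6 mL → factor 600/200 = 3
Dilution factor through tube 3 = 25 × 20 × 3 = 1500
[tube 3] = 8.00 mM / 1500 = 0.005333 mM = 5.33 μM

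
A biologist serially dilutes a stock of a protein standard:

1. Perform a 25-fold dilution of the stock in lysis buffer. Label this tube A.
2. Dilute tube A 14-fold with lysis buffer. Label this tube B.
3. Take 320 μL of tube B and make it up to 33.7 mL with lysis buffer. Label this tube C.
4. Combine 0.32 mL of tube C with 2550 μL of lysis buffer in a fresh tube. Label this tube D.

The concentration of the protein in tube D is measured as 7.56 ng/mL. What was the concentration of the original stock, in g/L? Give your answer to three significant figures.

Step 1: 25-fold → factor 25
Step 2: 14-fold → factor 14
Step 3: 320 μL brought to 33.7 mL → factor 33700/320 = 105.31
Step 4: 0.32 mL + 2550 μL = 2.87 mL total → factor 2.87/0.32 = 8.9688
Overall dilution factor = 25 × 14 × 105.31 × 8.9688 = 3.3058 × 10^5
Stock = 7.56 ng/mL × 3.3058 × 10^5 = 2.499 × 10^6 ng/mL = 2.50 g/L

2.50 g/L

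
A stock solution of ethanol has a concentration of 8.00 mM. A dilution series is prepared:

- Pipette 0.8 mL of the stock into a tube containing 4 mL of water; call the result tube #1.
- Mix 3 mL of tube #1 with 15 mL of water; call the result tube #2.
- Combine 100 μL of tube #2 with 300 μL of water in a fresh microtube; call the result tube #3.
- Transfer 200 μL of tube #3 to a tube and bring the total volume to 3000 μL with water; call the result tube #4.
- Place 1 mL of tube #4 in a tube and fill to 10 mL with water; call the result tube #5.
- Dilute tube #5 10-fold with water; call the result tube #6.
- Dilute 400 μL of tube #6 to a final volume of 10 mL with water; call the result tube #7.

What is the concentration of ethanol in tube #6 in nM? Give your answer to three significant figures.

37.0 nM

Step 1: 0.8 mL + 4 mL = 4.8 mL total → factor 4.8/0.8 = 6
Step 2: 3 mL + 15 mL = 18 mL total → factor 18/3 = 6
Step 3: 100 μL + 300 μL = 400 μL total → factor 400/100 = 4
Step 4: 200 μL brought to 3000 μL → factor 3000/200 = 15
Step 5: 1 mL brought to 10 mL → factor 10/1 = 10
Step 6: 10-fold → factor 10
Dilution factor through tube #6 = 6 × 6 × 4 × 15 × 10 × 10 = 2.16 × 10^5
[tube #6] = 8.00 mM / 2.16 × 10^5 = 3.704 × 10^-5 mM = 37.0 nM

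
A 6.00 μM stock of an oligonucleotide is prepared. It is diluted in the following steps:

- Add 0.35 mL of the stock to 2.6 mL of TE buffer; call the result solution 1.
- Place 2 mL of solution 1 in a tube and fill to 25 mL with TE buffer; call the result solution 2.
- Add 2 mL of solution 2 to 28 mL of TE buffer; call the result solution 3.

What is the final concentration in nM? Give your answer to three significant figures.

3.80 nM

Step 1: 0.35 mL + 2.6 mL = 2.95 mL total → factor 2.95/0.35 = 8.4286
Step 2: 2 mL brought to 25 mL → factor 25/2 = 12.5
Step 3: 2 mL + 28 mL = 30 mL total → factor 30/2 = 15
Overall dilution factor = 8.4286 × 12.5 × 15 = 1580.4
Final = 6.00 μM / 1580.4 = 0.003797 μM = 3.80 nM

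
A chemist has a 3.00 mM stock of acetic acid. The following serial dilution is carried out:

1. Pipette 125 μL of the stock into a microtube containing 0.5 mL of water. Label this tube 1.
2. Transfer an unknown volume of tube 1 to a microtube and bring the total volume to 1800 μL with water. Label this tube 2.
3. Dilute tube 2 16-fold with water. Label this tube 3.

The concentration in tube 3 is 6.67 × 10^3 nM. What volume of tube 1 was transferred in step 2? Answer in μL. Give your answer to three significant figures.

320 μL

Step 1: 125 μL + 0.5 mL = 625 μL total → factor 625/125 = 5
Step 2: v brought to 1800 μL → factor = 1800 μL/v
Step 3: 16-fold → factor 16
Product of known-step factors = 80
Overall factor = 3.00 mM / (6.67 × 10^3 nM) = 449.78
Step-2 factor = 449.78 / 80 = 5.6222
v = 1800 μL / 5.6222 = 320 μL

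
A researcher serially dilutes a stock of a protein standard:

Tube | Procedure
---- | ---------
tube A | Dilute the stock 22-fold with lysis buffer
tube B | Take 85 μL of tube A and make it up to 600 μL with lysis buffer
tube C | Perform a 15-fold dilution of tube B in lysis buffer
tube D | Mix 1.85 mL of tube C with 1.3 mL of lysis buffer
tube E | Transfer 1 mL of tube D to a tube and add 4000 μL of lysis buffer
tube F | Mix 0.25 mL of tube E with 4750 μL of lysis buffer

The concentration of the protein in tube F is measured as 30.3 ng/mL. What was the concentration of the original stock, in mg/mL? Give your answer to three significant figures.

12.0 mg/mL

Step 1: 22-fold → factor 22
Step 2: 85 μL brought to 600 μL → factor 600/85 = 7.0588
Step 3: 15-fold → factor 15
Step 4: 1.85 mL + 1.3 mL = 3.15 mL total → factor 3.15/1.85 = 1.7027
Step 5: 1 mL + 4000 μL = 5 mL total → factor 5/1 = 5
Step 6: 0.25 mL + 4750 μL = 5 mL total → factor 5/0.25 = 20
Overall dilution factor = 22 × 7.0588 × 15 × 1.7027 × 5 × 20 = 3.9663 × 10^5
Stock = 30.3 ng/mL × 3.9663 × 10^5 = 1.202 × 10^7 ng/mL = 12.0 mg/mL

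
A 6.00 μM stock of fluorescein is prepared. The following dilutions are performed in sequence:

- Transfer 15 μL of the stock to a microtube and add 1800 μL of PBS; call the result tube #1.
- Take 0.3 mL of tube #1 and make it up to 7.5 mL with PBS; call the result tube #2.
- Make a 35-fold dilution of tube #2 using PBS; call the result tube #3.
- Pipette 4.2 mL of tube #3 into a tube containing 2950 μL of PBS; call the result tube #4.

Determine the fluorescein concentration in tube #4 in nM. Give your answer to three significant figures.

0.0333 nM

Step 1: 15 μL + 1800 μL = 1815 μL total → factor 1815/15 = 121
Step 2: 0.3 mL brought to 7.5 mL → factor 7.5/0.3 = 25
Step 3: 35-fold → factor 35
Step 4: 4.2 mL + 2950 μL = 7.15 mL total → factor 7.15/4.2 = 1.7024
Overall dilution factor = 121 × 25 × 35 × 1.7024 = 1.8024 × 10^5
Final = 6.00 μM / 1.8024 × 10^5 = 3.329 × 10^-5 μM = 0.0333 nM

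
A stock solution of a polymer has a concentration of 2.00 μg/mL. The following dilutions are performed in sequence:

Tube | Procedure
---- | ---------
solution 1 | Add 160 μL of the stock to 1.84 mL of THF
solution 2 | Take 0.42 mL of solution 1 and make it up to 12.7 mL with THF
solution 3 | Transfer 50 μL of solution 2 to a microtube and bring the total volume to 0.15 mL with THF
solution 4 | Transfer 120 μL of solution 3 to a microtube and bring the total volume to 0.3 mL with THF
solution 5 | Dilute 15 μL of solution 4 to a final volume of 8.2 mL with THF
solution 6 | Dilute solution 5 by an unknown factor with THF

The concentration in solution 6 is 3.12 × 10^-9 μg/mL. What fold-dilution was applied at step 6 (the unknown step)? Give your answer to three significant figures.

414-fold

Step 1: 160 μL + 1.84 mL = 2000 μL total → factor 2000/160 = 12.5
Step 2: 0.42 mL brought to 12.7 mL → factor 12.7/0.42 = 30.238
Step 3: 50 μL brought to 0.15 mL → factor 150/50 = 3
Step 4: 120 μL brought to 0.3 mL → factor 300/120 = 2.5
Step 5: 15 μL brought to 8.2 mL → factor 8200/15 = 546.67
Step 6: unknown factor x
Product of known-step factors = 1.5497 × 10^6
Overall factor = 2.00 μg/mL / (3.12 × 10^-9 μg/mL) = 6.4103 × 10^8
x = 6.4103 × 10^8 / 1.5497 × 10^6 = 414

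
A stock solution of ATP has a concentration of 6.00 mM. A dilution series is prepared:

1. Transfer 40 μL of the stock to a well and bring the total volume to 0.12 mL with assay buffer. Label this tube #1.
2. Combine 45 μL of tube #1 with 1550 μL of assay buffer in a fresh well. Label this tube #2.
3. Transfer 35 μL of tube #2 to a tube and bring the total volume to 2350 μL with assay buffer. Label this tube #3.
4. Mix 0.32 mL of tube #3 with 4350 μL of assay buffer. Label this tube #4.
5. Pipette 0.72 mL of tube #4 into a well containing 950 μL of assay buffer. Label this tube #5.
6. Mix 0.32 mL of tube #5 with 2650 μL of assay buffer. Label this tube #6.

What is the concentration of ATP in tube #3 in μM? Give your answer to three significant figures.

0.840 μM

Step 1: 40 μL brought to 0.12 mL → factor 120/40 = 3
Step 2: 45 μL + 1550 μL = 1595 μL total → factor 1595/45 = 35.444
Step 3: 35 μL brought to 2350 μL → factor 2350/35 = 67.143
Dilution factor through tube #3 = 3 × 35.444 × 67.143 = 7139.5
[tube #3] = 6.00 mM / 7139.5 = 0.0008404 mM = 0.840 μM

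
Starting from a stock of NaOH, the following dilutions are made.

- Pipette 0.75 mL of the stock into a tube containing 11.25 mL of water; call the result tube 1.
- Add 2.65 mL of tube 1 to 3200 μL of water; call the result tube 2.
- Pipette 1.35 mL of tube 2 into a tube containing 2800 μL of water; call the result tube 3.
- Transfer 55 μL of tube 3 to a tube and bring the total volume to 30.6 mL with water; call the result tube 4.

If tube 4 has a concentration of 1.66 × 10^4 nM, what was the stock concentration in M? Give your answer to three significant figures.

1.00 M

Step 1: 0.75 mL + 11.25 mL = 12 mL total → factor 12/0.75 = 16
Step 2: 2.65 mL + 3200 μL = 5.85 mL total → factor 5.85/2.65 = 2.2075
Step 3: 1.35 mL + 2800 μL = 4.15 mL total → factor 4.15/1.35 = 3.0741
Step 4: 55 μL brought to 30.6 mL → factor 30600/55 = 556.36
Overall dilution factor = 16 × 2.2075 × 3.0741 × 556.36 = 60409
Stock = 1.66 × 10^4 nM × 60409 = 1.003 × 10^9 nM = 1.00 M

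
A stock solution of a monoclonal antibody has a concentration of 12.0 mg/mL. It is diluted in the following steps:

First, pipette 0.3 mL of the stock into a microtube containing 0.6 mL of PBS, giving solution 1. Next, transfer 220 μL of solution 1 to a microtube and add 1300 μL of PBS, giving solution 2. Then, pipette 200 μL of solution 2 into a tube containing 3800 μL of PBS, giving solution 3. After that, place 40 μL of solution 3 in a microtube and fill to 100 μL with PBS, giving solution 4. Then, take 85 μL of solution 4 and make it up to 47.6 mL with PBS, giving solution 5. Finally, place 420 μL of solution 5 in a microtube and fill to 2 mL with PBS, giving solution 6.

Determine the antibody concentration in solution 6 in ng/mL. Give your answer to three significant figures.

4.34 ng/mL

Step 1: 0.3 mL + 0.6 mL = 0.9 mL total → factor 0.9/0.3 = 3
Step 2: 220 μL + 1300 μL = 1520 μL total → factor 1520/220 = 6.9091
Step 3: 200 μL + 3800 μL = 4000 μL total → factor 4000/200 = 20
Step 4: 40 μL brought to 100 μL → factor 100/40 = 2.5
Step 5: 85 μL brought to 47.6 mL → factor 47600/85 = 560
Step 6: 420 μL brought to 2 mL → factor 2000/420 = 4.7619
Overall dilution factor = 3 × 6.9091 × 20 × 2.5 × 560 × 4.7619 = 2.7636 × 10^6
Final = 12.0 mg/mL / 2.7636 × 10^6 = 4.342 × 10^-6 mg/mL = 4.34 ng/mL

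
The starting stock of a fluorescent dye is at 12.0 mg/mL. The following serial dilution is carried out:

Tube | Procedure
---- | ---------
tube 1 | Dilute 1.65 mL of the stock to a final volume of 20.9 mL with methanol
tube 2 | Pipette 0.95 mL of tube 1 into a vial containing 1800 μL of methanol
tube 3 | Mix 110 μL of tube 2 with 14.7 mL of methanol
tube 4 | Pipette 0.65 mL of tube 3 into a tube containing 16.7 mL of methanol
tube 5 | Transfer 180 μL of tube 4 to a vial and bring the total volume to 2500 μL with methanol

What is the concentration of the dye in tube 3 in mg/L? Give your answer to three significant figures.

2.43 mg/L

Step 1: 1.65 mL brought to 20.9 mL → factor 20.9/1.65 = 12.667
Step 2: 0.95 mL + 1800 μL = 2.75 mL total → factor 2.75/0.95 = 2.8947
Step 3: 110 μL + 14.7 mL = 14810 μL total → factor 14810/110 = 134.64
Dilution factor through tube 3 = 12.667 × 2.8947 × 134.64 = 4936.7
[tube 3] = 12.0 mg/mL / 4936.7 = 0.002431 mg/mL = 2.43 mg/L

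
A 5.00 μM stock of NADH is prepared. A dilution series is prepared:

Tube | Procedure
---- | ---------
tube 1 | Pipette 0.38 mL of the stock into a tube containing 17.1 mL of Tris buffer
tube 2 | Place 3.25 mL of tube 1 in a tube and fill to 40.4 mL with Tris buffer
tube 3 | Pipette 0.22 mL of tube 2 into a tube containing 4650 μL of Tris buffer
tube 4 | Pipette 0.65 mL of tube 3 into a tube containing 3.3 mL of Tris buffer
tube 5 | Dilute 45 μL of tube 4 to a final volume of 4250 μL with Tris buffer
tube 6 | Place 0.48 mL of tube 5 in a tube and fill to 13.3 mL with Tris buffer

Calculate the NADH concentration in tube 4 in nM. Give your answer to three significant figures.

Step 1: 0.38 mL + 17.1 mL = 17.48 mL total → factor 17.48/0.38 = 46
Step 2: 3.25 mL brought to 40.4 mL → factor 40.4/3.25 = 12.431
Step 3: 0.22 mL + 4650 μL = 4.87 mL total → factor 4.87/0.22 = 22.136
Step 4: 0.65 mL + 3.3 mL = 3.95 mL total → factor 3.95/0.65 = 6.0769
Dilution factor through tube 4 = 46 × 12.431 × 22.136 × 6.0769 = 76921
[tube 4] = 5.00 μM / 76921 = 6.500 × 10^-5 μM = 0.0650 nM

0.0650 nM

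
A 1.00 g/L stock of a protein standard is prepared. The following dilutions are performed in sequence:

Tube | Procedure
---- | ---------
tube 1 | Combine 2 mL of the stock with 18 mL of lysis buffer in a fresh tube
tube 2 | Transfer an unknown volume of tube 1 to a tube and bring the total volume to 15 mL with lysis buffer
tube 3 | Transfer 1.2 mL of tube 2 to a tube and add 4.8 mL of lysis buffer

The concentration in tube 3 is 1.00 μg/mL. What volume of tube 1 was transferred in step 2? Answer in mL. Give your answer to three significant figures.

0.750 mL

Step 1: 2 mL + 18 mL = 20 mL total → factor 20/2 = 10
Step 2: v brought to 15 mL → factor = 15 mL/v
Step 3: 1.2 mL + 4.8 mL = 6 mL total → factor 6/1.2 = 5
Product of known-step factors = 50
Overall factor = 1.00 g/L / (1.00 μg/mL) = 1000
Step-2 factor = 1000 / 50 = 20
v = 15 mL / 20 = 0.750 mL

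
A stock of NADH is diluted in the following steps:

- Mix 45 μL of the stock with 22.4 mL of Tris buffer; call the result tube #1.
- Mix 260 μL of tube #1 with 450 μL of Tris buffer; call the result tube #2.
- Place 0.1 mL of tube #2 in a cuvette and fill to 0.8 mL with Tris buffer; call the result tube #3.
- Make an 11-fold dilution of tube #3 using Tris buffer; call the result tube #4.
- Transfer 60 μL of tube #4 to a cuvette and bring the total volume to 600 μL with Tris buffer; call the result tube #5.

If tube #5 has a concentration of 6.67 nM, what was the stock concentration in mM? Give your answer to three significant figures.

Step 1: 45 μL + 22.4 mL = 22445 μL total → factor 22445/45 = 498.78
Step 2: 260 μL + 450 μL = 710 μL total → factor 710/260 = 2.7308
Step 3: 0.1 mL brought to 0.8 mL → factor 0.8/0.1 = 8
Step 4: 11-fold → factor 11
Step 5: 60 μL brought to 600 μL → factor 600/60 = 10
Overall dilution factor = 498.78 × 2.7308 × 8 × 11 × 10 = 1.1986 × 10^6
Stock = 6.67 nM × 1.1986 × 10^6 = 7.995 × 10^6 nM = 7.99 mM

7.99 mM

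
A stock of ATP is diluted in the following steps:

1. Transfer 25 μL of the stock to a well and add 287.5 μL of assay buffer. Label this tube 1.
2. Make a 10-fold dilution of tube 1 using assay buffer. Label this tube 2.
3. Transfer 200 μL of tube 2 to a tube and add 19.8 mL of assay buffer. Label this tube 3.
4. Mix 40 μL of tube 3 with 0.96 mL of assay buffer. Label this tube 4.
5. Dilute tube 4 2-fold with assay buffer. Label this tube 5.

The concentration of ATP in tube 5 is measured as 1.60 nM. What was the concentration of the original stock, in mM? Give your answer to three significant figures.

Step 1: 25 μL + 287.5 μL = 312.5 μL total → factor 312.5/25 = 12.5
Step 2: 10-fold → factor 10
Step 3: 200 μL + 19.8 mL = 20000 μL total → factor 20000/200 = 100
Step 4: 40 μL + 0.96 mL = 1000 μL total → factor 1000/40 = 25
Step 5: 2-fold → factor 2
Overall dilution factor = 12.5 × 10 × 100 × 25 × 2 = 6.25 × 10^5
Stock = 1.60 nM × 6.25 × 10^5 = 1.000 × 10^6 nM = 1.00 mM

1.00 mM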